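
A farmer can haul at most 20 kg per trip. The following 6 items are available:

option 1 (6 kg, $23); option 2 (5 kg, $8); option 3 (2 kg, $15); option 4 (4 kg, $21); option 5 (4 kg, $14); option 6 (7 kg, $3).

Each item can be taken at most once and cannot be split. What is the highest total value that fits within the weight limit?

$73

This is a 0/1 knapsack; check combinations near the capacity.
- option 1+option 3+option 4+option 5: weight 6+2+4+4=16, value 23+15+21+14=73
- option 1+option 2+option 3+option 4: weight 6+5+2+4=17, value 23+8+15+21=67
- option 1+option 2+option 4+option 5: weight 6+5+4+4=19, value 23+8+21+14=66
- option 1+option 3+option 4+option 6: weight 6+2+4+7=19, value 23+15+21+3=62
- option 1+option 2+option 3+option 5: weight 6+5+2+4=17, value 23+8+15+14=60
Best: $73.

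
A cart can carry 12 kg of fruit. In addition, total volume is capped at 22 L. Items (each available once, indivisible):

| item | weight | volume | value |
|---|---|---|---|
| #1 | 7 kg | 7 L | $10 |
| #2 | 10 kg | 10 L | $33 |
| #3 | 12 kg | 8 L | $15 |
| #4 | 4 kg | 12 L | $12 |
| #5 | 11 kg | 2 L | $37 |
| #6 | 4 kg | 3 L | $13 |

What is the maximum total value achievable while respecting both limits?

$37

Feasible sets respecting both limits:
- #5: weight 11, volume 2, value 37
- #2: weight 10, volume 10, value 33
- #4+#6: weight 8, volume 15, value 25
- #1+#6: weight 11, volume 10, value 23
Best: $37.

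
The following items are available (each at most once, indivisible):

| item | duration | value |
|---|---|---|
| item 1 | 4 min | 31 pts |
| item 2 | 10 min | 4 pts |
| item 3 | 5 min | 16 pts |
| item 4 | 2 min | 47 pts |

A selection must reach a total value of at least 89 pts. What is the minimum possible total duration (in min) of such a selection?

Subsets with value ≥ 89, sorted by total duration:
- item 1+item 3+item 4: duration 11, value 94
- item 1+item 2+item 3+item 4: duration 21, value 98
Minimum duration: 11 min.

11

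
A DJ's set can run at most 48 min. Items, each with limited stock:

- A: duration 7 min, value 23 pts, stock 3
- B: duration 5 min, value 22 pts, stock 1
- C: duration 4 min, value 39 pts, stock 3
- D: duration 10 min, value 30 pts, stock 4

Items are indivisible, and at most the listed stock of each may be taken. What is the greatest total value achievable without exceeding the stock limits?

Top feasible selections:
- 3×A + 1×B + 3×C + 1×D: duration 48, value 238
- 1×B + 3×C + 3×D: duration 47, value 229
- 2×A + 3×C + 2×D: duration 46, value 223
Best: 238 pts.

238 pts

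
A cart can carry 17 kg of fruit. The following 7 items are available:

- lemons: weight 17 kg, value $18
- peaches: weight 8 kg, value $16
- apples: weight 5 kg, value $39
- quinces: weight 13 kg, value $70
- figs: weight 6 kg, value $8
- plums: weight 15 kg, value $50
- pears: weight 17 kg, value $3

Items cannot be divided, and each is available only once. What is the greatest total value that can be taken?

Check high-value combinations within 17 kg:
- quinces: weight 13, value 70
- peaches+apples: weight 8+5=13, value 16+39=55
- plums: weight 15, value 50
- apples+figs: weight 5+6=11, value 39+8=47
Best: $70.

$70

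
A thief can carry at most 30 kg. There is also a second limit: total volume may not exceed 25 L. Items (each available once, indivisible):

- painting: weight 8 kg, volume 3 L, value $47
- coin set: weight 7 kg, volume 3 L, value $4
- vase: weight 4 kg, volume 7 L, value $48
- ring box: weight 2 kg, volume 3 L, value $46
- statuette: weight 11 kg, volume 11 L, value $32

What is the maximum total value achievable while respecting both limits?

$173

Feasible sets respecting both limits:
- painting+vase+ring box+statuette: weight 25, volume 24, value 173
- painting+coin set+vase+ring box: weight 21, volume 16, value 145
- painting+vase+ring box: weight 14, volume 13, value 141
- painting+coin set+vase+statuette: weight 30, volume 24, value 131
Best: $173.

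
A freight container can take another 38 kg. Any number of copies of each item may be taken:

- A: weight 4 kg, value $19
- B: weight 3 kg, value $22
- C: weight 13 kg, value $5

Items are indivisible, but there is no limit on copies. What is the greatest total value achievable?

$264

Best value-per-unit is B at 22/3, and filling with it alone uses weight 12×3=36. No mix of the others beats 12×22 = 264.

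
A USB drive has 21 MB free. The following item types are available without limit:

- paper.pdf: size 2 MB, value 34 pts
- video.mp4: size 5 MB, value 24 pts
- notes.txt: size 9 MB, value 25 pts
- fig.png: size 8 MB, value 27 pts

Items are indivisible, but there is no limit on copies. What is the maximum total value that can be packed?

340 pts

Best value-per-unit is paper.pdf at 34/2, and filling with it alone uses size 10×2=20. No mix of the others beats 10×34 = 340.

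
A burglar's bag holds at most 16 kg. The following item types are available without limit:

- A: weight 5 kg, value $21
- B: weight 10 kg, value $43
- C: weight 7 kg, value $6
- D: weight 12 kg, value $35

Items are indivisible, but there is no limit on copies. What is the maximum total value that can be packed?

$64

Best value-per-unit is B at 43/10; filling with it alone gives 1×43 = 43.
Optimal mix: 1×A + 1×B → weight 15, value 64.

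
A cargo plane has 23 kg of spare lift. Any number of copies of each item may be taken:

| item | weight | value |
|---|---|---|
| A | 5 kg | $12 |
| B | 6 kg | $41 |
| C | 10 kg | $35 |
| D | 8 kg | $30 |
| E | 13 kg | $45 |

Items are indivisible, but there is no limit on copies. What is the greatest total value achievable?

$135

Best value-per-unit is B at 41/6; filling with it alone gives 3×41 = 123.
Optimal mix: 1×A + 3×B → weight 23, value 135.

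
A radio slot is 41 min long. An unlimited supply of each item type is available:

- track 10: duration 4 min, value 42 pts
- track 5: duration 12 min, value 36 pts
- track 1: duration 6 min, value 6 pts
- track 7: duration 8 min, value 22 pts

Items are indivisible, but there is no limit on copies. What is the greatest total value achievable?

420 pts

Best value-per-unit is track 10 at 42/4, and filling with it alone uses duration 10×4=40. No mix of the others beats 10×42 = 420.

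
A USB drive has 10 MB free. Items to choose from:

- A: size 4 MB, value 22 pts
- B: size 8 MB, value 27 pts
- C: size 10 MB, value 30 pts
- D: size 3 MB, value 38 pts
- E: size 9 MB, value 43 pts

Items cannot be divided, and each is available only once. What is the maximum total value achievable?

60 pts

This is a 0/1 knapsack; check combinations near the capacity.
- A+D: size 4+3=7, value 22+38=60
- E: size 9, value 43
- D: size 3, value 38
Best: 60 pts.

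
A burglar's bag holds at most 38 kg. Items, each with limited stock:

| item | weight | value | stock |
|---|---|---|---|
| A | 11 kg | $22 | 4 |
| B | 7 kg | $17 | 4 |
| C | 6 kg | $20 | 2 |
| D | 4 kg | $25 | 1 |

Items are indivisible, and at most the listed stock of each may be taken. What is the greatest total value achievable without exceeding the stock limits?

Top feasible selections:
- 3×B + 2×C + 1×D: weight 37, value 116
- 4×B + 1×C + 1×D: weight 38, value 113
- 2×A + 2×C + 1×D: weight 38, value 109
- 1×A + 1×B + 2×C + 1×D: weight 34, value 104
Best: $116.

$116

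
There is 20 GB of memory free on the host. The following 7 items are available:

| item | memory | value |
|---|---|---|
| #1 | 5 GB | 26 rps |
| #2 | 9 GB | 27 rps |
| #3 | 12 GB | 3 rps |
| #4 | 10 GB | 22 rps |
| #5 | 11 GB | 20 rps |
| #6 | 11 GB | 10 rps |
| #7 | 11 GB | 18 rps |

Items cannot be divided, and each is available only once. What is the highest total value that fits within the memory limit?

Check high-value combinations within 20 GB:
- #1+#2: memory 5+9=14, value 26+27=53
- #2+#4: memory 9+10=19, value 27+22=49
- #1+#4: memory 5+10=15, value 26+22=48
Best: 53 rps.

53 rps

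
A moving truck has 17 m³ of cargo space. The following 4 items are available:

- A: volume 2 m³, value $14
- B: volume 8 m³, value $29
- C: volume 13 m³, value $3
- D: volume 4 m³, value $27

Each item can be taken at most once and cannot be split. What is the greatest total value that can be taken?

This is a 0/1 knapsack; check combinations near the capacity.
- A+B+D: volume 2+8+4=14, value 14+29+27=70
- B+D: volume 8+4=12, value 29+27=56
- A+B: volume 2+8=10, value 14+29=43
- A+D: volume 2+4=6, value 14+27=41
Best: $70.

$70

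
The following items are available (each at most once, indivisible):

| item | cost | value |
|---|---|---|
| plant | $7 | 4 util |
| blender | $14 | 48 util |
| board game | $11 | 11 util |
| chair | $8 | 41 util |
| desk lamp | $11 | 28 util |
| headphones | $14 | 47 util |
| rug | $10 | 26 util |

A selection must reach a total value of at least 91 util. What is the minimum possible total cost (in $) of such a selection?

Subsets with value ≥ 91, sorted by total cost:
- blender+headphones: cost 28, value 95
- chair+desk lamp+rug: cost 29, value 95
Minimum cost: 28 $.

28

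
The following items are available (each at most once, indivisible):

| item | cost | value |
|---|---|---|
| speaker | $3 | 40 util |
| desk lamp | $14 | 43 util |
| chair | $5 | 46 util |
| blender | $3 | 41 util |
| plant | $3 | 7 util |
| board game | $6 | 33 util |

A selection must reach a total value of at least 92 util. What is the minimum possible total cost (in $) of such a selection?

11

Subsets with value ≥ 92, sorted by total cost:
- speaker+chair+blender: cost 11, value 127
- chair+blender+plant: cost 11, value 94
- speaker+chair+plant: cost 11, value 93
- speaker+blender+board game: cost 12, value 114
Minimum cost: 11 $.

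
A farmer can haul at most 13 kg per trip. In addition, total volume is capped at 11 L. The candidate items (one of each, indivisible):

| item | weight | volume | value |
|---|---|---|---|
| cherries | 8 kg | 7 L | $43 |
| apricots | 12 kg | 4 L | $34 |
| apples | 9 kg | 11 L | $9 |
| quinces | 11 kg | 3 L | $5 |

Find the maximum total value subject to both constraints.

$43

Feasible sets respecting both limits:
- cherries: weight 8, volume 7, value 43
- apricots: weight 12, volume 4, value 34
- apples: weight 9, volume 11, value 9
Best: $43.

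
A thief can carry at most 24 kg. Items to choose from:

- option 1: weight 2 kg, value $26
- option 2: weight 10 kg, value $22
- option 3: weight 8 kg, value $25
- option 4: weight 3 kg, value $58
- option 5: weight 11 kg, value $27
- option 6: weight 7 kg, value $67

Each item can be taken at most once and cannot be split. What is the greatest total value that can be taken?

This is a 0/1 knapsack; check combinations near the capacity.
- option 1+option 4+option 5+option 6: weight 2+3+11+7=23, value 26+58+27+67=178
- option 1+option 3+option 4+option 6: weight 2+8+3+7=20, value 26+25+58+67=176
- option 1+option 2+option 4+option 6: weight 2+10+3+7=22, value 26+22+58+67=173
- option 4+option 5+option 6: weight 3+11+7=21, value 58+27+67=152
- option 1+option 4+option 6: weight 2+3+7=12, value 26+58+67=151
Best: $178.

$178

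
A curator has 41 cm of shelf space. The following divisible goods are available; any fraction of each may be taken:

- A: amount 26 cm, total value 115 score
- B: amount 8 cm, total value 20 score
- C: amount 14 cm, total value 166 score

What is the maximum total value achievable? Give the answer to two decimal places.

283.50

Take in order of value per unit:
- C (166/14 per unit): all 14 → value 166, running total 166.00
- A (115/26 per unit): all 26 → value 115, running total 281.00
- B (20/8 per unit): 1 of 8 → value 1×20/8 = 2.5000, running total 283.50
Total 283.50.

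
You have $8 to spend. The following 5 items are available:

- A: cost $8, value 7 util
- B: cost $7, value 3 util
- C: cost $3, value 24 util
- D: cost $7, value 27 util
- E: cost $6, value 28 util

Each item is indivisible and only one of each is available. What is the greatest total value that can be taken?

This is a 0/1 knapsack; check combinations near the capacity.
- E: cost 6, value 28
- D: cost 7, value 27
- C: cost 3, value 24
- A: cost 8, value 7
Best: 28 util.

28 util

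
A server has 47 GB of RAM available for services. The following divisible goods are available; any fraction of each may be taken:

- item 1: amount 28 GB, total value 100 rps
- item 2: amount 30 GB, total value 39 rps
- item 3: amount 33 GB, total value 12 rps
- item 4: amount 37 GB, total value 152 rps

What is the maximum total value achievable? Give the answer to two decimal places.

187.71

Take in order of value per unit:
- item 4 (152/37 per unit): all 37 → value 152, running total 152.00
- item 1 (100/28 per unit): 10 of 28 → value 10×100/28 = 35.7143, running total 187.71
Total 187.71.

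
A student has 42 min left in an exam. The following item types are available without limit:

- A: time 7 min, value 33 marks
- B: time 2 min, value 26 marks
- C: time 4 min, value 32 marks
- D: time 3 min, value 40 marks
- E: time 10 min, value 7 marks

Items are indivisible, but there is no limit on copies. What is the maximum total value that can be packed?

560 marks

Best value-per-unit is D at 40/3, and filling with it alone uses time 14×3=42. No mix of the others beats 14×40 = 560.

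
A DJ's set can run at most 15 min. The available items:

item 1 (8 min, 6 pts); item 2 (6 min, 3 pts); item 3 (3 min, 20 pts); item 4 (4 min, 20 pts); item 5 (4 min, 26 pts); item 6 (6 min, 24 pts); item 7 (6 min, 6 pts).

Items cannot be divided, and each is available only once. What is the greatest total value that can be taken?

70 pts

This is a 0/1 knapsack; check combinations near the capacity.
- item 3+item 5+item 6: duration 3+4+6=13, value 20+26+24=70
- item 4+item 5+item 6: duration 4+4+6=14, value 20+26+24=70
- item 3+item 4+item 5: duration 3+4+4=11, value 20+20+26=66
Best: 70 pts.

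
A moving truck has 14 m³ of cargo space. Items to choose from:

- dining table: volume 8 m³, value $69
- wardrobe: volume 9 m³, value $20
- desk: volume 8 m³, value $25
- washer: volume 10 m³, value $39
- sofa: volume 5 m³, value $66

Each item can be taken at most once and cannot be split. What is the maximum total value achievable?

This is a 0/1 knapsack; check combinations near the capacity.
- dining table+sofa: volume 8+5=13, value 69+66=135
- desk+sofa: volume 8+5=13, value 25+66=91
- wardrobe+sofa: volume 9+5=14, value 20+66=86
- dining table: volume 8, value 69
Best: $135.

$135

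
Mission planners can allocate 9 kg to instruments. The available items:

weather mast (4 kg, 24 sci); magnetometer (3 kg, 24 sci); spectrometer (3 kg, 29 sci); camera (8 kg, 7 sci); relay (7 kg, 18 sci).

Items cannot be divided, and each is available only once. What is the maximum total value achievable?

53 sci

Check high-value combinations within 9 kg:
- magnetometer+spectrometer: mass 3+3=6, value 24+29=53
- weather mast+spectrometer: mass 4+3=7, value 24+29=53
- weather mast+magnetometer: mass 4+3=7, value 24+24=48
- spectrometer: mass 3, value 29
- magnetometer: mass 3, value 24
Best: 53 sci.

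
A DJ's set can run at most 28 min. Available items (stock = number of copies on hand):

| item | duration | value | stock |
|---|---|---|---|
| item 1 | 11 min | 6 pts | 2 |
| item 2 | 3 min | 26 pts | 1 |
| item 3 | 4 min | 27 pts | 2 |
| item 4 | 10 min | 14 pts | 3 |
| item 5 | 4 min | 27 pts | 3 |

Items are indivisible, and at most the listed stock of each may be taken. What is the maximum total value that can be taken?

161 pts

Top feasible selections:
- 1×item 2 + 2×item 3 + 3×item 5: duration 23, value 161
- 2×item 3 + 3×item 5: duration 20, value 135
Best: 161 pts.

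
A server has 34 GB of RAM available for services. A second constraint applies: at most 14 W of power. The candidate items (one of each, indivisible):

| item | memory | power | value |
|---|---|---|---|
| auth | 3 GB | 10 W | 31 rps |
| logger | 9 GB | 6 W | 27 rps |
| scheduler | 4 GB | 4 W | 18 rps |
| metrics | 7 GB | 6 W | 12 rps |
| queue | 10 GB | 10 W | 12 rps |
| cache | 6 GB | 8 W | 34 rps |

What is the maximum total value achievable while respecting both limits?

61 rps

Feasible sets respecting both limits:
- logger+cache: memory 15, power 14, value 61
- scheduler+cache: memory 10, power 12, value 52
- auth+scheduler: memory 7, power 14, value 49
- metrics+cache: memory 13, power 14, value 46
Best: 61 rps.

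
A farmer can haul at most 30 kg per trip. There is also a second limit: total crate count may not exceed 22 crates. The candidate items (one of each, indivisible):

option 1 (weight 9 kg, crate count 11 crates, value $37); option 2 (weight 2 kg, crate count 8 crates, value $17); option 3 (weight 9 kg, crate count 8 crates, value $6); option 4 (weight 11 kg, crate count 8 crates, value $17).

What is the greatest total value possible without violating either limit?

$54

Feasible sets respecting both limits:
- option 1+option 2: weight 11, crate count 19, value 54
- option 1+option 4: weight 20, crate count 19, value 54
- option 1+option 3: weight 18, crate count 19, value 43
- option 1: weight 9, crate count 11, value 37
Best: $54.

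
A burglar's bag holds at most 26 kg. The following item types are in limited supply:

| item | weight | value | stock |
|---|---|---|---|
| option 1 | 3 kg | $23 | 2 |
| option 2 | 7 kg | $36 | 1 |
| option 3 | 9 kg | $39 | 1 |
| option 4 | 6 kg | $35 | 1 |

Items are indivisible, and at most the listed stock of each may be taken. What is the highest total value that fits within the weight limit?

$133

Top feasible selections:
- 1×option 1 + 1×option 2 + 1×option 3 + 1×option 4: weight 25, value 133
- 2×option 1 + 1×option 2 + 1×option 3: weight 22, value 121
- 2×option 1 + 1×option 3 + 1×option 4: weight 21, value 120
- 2×option 1 + 1×option 2 + 1×option 4: weight 19, value 117
Best: $133.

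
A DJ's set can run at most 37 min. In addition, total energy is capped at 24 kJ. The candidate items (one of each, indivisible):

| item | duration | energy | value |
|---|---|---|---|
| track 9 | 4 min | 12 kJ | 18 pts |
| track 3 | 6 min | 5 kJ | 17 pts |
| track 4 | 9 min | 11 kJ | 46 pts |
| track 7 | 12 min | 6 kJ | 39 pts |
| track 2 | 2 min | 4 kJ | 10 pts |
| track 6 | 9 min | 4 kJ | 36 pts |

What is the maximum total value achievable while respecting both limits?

121 pts

Feasible sets respecting both limits:
- track 4+track 7+track 6: duration 30, energy 21, value 121
- track 3+track 4+track 2+track 6: duration 26, energy 24, value 109
- track 3+track 4+track 7: duration 27, energy 22, value 102
- track 3+track 7+track 2+track 6: duration 29, energy 19, value 102
Best: 121 pts.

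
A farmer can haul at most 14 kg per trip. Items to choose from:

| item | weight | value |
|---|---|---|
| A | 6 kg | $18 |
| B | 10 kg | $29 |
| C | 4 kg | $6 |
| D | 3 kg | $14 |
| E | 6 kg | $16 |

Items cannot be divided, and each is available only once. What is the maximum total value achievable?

Check high-value combinations within 14 kg:
- B+D: weight 10+3=13, value 29+14=43
- A+C+D: weight 6+4+3=13, value 18+6+14=38
- C+D+E: weight 4+3+6=13, value 6+14+16=36
- B+C: weight 10+4=14, value 29+6=35
Best: $43.

$43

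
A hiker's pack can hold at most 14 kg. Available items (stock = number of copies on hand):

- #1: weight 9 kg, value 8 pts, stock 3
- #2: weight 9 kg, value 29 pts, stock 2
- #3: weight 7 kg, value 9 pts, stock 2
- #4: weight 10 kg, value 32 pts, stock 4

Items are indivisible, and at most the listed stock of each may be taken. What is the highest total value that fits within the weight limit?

Top feasible selections:
- 1×#4: weight 10, value 32
- 1×#2: weight 9, value 29
- 2×#3: weight 14, value 18
Best: 32 pts.

32 pts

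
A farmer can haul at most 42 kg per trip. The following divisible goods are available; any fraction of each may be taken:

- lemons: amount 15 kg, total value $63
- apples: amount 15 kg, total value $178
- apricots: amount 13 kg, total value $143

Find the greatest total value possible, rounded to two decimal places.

Take in order of value per unit:
- apples (178/15 per unit): all 15 → value 178, running total 178.00
- apricots (143/13 per unit): all 13 → value 143, running total 321.00
- lemons (63/15 per unit): 14 of 15 → value 14×63/15 = 58.8000, running total 379.80
Total 379.80.

379.80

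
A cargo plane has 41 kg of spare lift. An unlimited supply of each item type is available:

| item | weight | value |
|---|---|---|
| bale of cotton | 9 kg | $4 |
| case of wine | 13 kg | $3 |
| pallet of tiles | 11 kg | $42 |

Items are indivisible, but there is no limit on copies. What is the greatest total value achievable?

$126

Best value-per-unit is pallet of tiles at 42/11, and filling with it alone uses weight 3×11=33. No mix of the others beats 3×42 = 126.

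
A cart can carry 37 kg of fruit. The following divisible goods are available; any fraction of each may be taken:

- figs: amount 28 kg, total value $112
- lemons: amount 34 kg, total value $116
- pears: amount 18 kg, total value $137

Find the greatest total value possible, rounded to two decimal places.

Take in order of value per unit:
- pears (137/18 per unit): all 18 → value 137, running total 137.00
- figs (112/28 per unit): 19 of 28 → value 19×112/28 = 76.0000, running total 213.00
Total 213.00.

213.00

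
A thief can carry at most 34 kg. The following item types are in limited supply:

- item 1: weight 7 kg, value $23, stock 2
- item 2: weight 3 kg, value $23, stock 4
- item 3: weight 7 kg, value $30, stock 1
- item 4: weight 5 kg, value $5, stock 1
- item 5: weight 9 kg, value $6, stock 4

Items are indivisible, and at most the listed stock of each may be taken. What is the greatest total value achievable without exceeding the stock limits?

$168

Best selections within weight 34 and stock limits:
- 2×item 1 + 4×item 2 + 1×item 3: weight 33, value 168
- 1×item 1 + 4×item 2 + 1×item 3 + 1×item 4: weight 31, value 150
- 1×item 1 + 4×item 2 + 1×item 3: weight 26, value 145
- 2×item 1 + 3×item 2 + 1×item 3: weight 30, value 145
Best: $168.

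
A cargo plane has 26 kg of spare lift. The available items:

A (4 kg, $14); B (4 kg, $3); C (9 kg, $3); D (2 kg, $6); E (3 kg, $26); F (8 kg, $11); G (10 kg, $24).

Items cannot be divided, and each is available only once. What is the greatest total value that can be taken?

Check high-value combinations within 26 kg:
- A+E+F+G: weight 4+3+8+10=25, value 14+26+11+24=75
- A+B+D+E+G: weight 4+4+2+3+10=23, value 14+3+6+26+24=73
- A+D+E+G: weight 4+2+3+10=19, value 14+6+26+24=70
- A+B+E+G: weight 4+4+3+10=21, value 14+3+26+24=67
- D+E+F+G: weight 2+3+8+10=23, value 6+26+11+24=67
Best: $75.

$75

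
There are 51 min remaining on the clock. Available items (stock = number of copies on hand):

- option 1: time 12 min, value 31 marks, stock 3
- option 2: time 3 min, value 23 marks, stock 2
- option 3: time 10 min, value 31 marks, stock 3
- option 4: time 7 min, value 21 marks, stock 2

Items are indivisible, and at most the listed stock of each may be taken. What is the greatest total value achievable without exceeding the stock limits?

181 marks

Best selections within time 51 and stock limits:
- 2×option 2 + 3×option 3 + 2×option 4: time 50, value 181
- 1×option 1 + 2×option 2 + 3×option 3: time 48, value 170
- 2×option 1 + 2×option 2 + 2×option 3: time 50, value 170
Best: 181 marks.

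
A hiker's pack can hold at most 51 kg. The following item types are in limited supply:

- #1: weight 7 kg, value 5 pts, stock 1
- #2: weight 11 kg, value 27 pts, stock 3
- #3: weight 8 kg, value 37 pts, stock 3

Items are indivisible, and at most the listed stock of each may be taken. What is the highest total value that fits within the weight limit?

Top feasible selections:
- 2×#2 + 3×#3: weight 46, value 165
- 3×#2 + 2×#3: weight 49, value 155
- 1×#1 + 1×#2 + 3×#3: weight 42, value 143
Best: 165 pts.

165 pts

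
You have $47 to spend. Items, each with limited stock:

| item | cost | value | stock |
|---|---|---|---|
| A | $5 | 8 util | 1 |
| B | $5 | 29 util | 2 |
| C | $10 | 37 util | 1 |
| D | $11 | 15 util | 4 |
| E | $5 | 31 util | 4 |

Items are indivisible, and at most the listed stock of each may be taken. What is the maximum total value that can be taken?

Best selections within cost 47 and stock limits:
- 1×A + 2×B + 1×C + 4×E: cost 45, value 227
- 2×B + 1×C + 4×E: cost 40, value 219
- 1×B + 1×C + 1×D + 4×E: cost 46, value 205
Best: 227 util.

227 util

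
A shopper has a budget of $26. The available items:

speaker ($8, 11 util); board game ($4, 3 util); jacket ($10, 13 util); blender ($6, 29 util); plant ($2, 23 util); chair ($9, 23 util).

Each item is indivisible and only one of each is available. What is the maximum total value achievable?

86 util

This is a 0/1 knapsack; check combinations near the capacity.
- speaker+blender+plant+chair: cost 8+6+2+9=25, value 11+29+23+23=86
- board game+blender+plant+chair: cost 4+6+2+9=21, value 3+29+23+23=78
- speaker+jacket+blender+plant: cost 8+10+6+2=26, value 11+13+29+23=76
- blender+plant+chair: cost 6+2+9=17, value 29+23+23=75
- board game+jacket+blender+plant: cost 4+10+6+2=22, value 3+13+29+23=68
Best: 86 util.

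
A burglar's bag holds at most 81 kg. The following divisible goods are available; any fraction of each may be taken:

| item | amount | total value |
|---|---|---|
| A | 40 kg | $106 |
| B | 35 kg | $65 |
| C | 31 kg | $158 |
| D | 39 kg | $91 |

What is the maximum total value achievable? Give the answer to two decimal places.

287.33

Take in order of value per unit:
- C (158/31 per unit): all 31 → value 158, running total 158.00
- A (106/40 per unit): all 40 → value 106, running total 264.00
- D (91/39 per unit): 10 of 39 → value 10×91/39 = 23.3333, running total 287.33
Total 287.33.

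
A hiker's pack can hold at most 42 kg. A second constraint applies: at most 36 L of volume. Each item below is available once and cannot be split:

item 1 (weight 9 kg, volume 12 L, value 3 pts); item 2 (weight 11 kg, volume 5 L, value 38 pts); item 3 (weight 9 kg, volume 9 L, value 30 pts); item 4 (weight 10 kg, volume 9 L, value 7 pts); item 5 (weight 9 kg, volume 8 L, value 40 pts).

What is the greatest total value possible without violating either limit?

Feasible sets respecting both limits:
- item 2+item 3+item 4+item 5: weight 39, volume 31, value 115
- item 1+item 2+item 3+item 5: weight 38, volume 34, value 111
- item 2+item 3+item 5: weight 29, volume 22, value 108
- item 1+item 2+item 4+item 5: weight 39, volume 34, value 88
Best: 115 pts.

115 pts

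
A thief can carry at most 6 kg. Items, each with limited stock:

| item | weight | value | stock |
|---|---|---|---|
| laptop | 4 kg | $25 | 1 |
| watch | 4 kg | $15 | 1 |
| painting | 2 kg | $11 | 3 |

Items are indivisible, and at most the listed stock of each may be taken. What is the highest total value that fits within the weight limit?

Top feasible selections:
- 1×laptop + 1×painting: weight 6, value 36
- 3×painting: weight 6, value 33
- 1×watch + 1×painting: weight 6, value 26
Best: $36.

$36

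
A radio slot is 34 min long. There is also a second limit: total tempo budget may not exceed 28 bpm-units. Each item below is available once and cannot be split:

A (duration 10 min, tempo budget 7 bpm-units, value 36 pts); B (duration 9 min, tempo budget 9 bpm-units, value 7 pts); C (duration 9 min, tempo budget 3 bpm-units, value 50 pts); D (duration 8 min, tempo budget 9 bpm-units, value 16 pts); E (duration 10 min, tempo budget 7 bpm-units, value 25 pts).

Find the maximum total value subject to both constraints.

Feasible sets respecting both limits:
- A+C+E: duration 29, tempo budget 17, value 111
- A+C+D: duration 27, tempo budget 19, value 102
- A+B+C: duration 28, tempo budget 19, value 93
Best: 111 pts.

111 pts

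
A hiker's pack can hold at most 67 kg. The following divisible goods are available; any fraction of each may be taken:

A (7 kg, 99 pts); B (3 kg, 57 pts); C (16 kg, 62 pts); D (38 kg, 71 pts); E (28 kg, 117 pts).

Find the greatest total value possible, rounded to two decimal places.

Take in order of value per unit:
- B (57/3 per unit): all 3 → value 57, running total 57.00
- A (99/7 per unit): all 7 → value 99, running total 156.00
- E (117/28 per unit): all 28 → value 117, running total 273.00
- C (62/16 per unit): all 16 → value 62, running total 335.00
- D (71/38 per unit): 13 of 38 → value 13×71/38 = 24.2895, running total 359.29
Total 359.29.

359.29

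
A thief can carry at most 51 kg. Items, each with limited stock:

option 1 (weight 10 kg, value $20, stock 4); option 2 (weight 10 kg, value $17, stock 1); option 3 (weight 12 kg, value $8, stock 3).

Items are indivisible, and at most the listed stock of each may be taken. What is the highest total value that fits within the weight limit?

Best selections within weight 51 and stock limits:
- 4×option 1 + 1×option 2: weight 50, value 97
- 4×option 1: weight 40, value 80
- 3×option 1 + 1×option 2: weight 40, value 77
- 3×option 1 + 1×option 3: weight 42, value 68
Best: $97.

$97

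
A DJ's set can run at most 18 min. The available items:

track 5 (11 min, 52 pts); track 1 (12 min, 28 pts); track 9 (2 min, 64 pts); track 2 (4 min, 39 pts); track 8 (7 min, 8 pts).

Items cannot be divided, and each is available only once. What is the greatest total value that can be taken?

155 pts

Check high-value combinations within 18 min:
- track 5+track 9+track 2: duration 11+2+4=17, value 52+64+39=155
- track 1+track 9+track 2: duration 12+2+4=18, value 28+64+39=131
- track 5+track 9: duration 11+2=13, value 52+64=116
Best: 155 pts.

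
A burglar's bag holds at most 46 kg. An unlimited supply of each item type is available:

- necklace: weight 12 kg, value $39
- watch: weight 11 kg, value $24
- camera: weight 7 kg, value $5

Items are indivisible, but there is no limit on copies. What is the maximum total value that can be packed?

Best value-per-unit is necklace at 39/12; filling with it alone gives 3×39 = 117.
Optimal mix: 2×necklace + 2×watch → weight 46, value 126.

$126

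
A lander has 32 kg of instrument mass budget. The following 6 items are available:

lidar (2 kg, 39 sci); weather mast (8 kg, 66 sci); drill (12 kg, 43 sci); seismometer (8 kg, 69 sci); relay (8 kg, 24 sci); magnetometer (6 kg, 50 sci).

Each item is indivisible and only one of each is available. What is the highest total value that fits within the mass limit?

This is a 0/1 knapsack; check combinations near the capacity.
- lidar+weather mast+seismometer+relay+magnetometer: mass 2+8+8+8+6=32, value 39+66+69+24+50=248
- lidar+weather mast+seismometer+magnetometer: mass 2+8+8+6=24, value 39+66+69+50=224
- lidar+weather mast+drill+seismometer: mass 2+8+12+8=30, value 39+66+43+69=217
- weather mast+seismometer+relay+magnetometer: mass 8+8+8+6=30, value 66+69+24+50=209
Best: 248 sci.

248 sci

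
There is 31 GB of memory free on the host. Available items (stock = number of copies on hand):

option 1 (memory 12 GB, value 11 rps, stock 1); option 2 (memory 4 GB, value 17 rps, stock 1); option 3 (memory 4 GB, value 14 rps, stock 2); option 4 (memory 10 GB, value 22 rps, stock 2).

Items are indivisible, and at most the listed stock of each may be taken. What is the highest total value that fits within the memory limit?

75 rps

Best selections within memory 31 and stock limits:
- 1×option 2 + 1×option 3 + 2×option 4: memory 28, value 75
- 2×option 3 + 2×option 4: memory 28, value 72
- 1×option 2 + 2×option 3 + 1×option 4: memory 22, value 67
Best: 75 rps.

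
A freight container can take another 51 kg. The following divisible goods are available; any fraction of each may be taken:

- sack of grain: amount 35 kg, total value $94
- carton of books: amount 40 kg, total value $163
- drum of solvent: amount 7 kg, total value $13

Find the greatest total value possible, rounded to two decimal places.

192.54

Take in order of value per unit:
- carton of books (163/40 per unit): all 40 → value 163, running total 163.00
- sack of grain (94/35 per unit): 11 of 35 → value 11×94/35 = 29.5429, running total 192.54
Total 192.54.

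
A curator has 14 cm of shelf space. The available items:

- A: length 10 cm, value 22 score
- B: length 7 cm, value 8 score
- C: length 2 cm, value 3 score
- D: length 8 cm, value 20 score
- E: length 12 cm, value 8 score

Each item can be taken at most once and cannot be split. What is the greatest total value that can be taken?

This is a 0/1 knapsack; check combinations near the capacity.
- A+C: length 10+2=12, value 22+3=25
- C+D: length 2+8=10, value 3+20=23
- A: length 10, value 22
Best: 25 score.

25 score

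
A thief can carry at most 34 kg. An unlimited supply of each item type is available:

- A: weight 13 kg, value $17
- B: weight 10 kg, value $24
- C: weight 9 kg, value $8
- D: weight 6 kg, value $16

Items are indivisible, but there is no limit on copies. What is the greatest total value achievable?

Best value-per-unit is D at 16/6; filling with it alone gives 5×16 = 80.
Optimal mix: 1×B + 4×D → weight 34, value 88.

$88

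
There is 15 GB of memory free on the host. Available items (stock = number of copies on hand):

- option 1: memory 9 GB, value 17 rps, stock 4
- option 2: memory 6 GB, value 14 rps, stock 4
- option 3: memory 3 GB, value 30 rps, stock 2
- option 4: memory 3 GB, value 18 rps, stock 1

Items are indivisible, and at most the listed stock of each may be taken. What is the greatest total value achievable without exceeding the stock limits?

92 rps

Top feasible selections:
- 1×option 2 + 2×option 3 + 1×option 4: memory 15, value 92
- 2×option 3 + 1×option 4: memory 9, value 78
- 1×option 1 + 2×option 3: memory 15, value 77
Best: 92 rps.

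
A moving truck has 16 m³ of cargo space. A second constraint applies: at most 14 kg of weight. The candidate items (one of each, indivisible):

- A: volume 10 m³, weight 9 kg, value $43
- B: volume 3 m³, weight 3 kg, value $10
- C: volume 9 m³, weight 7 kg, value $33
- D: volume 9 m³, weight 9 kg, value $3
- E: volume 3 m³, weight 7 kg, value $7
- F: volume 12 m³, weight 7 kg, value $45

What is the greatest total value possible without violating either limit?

$55

Feasible sets respecting both limits:
- B+F: volume 15, weight 10, value 55
- A+B: volume 13, weight 12, value 53
- E+F: volume 15, weight 14, value 52
- F: volume 12, weight 7, value 45
Best: $55.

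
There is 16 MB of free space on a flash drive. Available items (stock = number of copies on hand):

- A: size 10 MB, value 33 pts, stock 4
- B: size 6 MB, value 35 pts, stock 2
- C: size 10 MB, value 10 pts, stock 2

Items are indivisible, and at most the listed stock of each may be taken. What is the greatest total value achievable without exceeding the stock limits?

Best selections within size 16 and stock limits:
- 2×B: size 12, value 70
- 1×A + 1×B: size 16, value 68
- 1×B + 1×C: size 16, value 45
Best: 70 pts.

70 pts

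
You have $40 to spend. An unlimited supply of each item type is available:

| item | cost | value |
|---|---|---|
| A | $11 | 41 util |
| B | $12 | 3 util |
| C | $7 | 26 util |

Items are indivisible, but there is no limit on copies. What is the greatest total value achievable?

149 util

Best value-per-unit is A at 41/11; filling with it alone gives 3×41 = 123.
Optimal mix: 3×A + 1×C → cost 40, value 149.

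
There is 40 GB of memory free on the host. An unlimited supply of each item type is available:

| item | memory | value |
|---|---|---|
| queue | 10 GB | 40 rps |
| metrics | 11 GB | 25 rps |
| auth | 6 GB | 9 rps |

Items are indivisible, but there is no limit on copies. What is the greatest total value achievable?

Best value-per-unit is queue at 40/10, and filling with it alone uses memory 4×10=40. No mix of the others beats 4×40 = 160.

160 rps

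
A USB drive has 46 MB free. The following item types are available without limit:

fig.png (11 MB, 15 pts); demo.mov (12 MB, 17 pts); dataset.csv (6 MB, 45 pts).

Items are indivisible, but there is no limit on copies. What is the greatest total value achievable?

Best value-per-unit is dataset.csv at 45/6, and filling with it alone uses size 7×6=42. No mix of the others beats 7×45 = 315.

315 pts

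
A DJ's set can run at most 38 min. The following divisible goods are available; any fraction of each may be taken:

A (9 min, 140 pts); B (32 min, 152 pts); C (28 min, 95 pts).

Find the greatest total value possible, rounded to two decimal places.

Take in order of value per unit:
- A (140/9 per unit): all 9 → value 140, running total 140.00
- B (152/32 per unit): 29 of 32 → value 29×152/32 = 137.7500, running total 277.75
Total 277.75.

277.75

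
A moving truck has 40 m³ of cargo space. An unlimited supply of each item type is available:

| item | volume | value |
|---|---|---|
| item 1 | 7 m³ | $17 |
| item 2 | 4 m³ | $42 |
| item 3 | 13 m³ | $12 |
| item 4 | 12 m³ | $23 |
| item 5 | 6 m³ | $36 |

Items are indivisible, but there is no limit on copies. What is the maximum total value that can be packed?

Best value-per-unit is item 2 at 42/4, and filling with it alone uses volume 10×4=40. No mix of the others beats 10×42 = 420.

$420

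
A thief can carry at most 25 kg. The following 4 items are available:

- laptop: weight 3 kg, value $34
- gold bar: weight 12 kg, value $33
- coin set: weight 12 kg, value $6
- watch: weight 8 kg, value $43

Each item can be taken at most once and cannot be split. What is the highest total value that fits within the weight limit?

$110

Check high-value combinations within 25 kg:
- laptop+gold bar+watch: weight 3+12+8=23, value 34+33+43=110
- laptop+coin set+watch: weight 3+12+8=23, value 34+6+43=83
- laptop+watch: weight 3+8=11, value 34+43=77
- gold bar+watch: weight 12+8=20, value 33+43=76
Best: $110.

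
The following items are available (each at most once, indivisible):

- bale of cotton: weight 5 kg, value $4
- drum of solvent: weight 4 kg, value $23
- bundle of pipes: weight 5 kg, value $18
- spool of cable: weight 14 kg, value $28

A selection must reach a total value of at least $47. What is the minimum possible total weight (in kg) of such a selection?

18

Subsets with value ≥ 47, sorted by total weight:
- drum of solvent+spool of cable: weight 18, value 51
- drum of solvent+bundle of pipes+spool of cable: weight 23, value 69
Minimum weight: 18 kg.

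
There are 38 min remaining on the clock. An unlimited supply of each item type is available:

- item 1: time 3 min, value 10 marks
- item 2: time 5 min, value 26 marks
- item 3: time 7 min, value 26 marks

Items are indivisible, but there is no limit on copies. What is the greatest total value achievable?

Best value-per-unit is item 2 at 26/5; filling with it alone gives 7×26 = 182.
Optimal mix: 1×item 1 + 7×item 2 → time 38, value 192.

192 marks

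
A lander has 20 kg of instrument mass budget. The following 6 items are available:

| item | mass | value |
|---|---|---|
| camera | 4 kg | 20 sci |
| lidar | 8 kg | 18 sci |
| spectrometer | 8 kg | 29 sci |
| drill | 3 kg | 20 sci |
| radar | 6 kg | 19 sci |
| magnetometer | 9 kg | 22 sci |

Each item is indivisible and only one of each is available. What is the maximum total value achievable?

Check high-value combinations within 20 kg:
- spectrometer+drill+magnetometer: mass 8+3+9=20, value 29+20+22=71
- camera+spectrometer+drill: mass 4+8+3=15, value 20+29+20=69
- spectrometer+drill+radar: mass 8+3+6=17, value 29+20+19=68
- camera+spectrometer+radar: mass 4+8+6=18, value 20+29+19=68
Best: 71 sci.

71 sci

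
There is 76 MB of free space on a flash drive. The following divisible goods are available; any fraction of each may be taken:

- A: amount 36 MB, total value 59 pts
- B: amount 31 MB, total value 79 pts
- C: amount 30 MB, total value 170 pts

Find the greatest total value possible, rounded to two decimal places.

Take in order of value per unit:
- C (170/30 per unit): all 30 → value 170, running total 170.00
- B (79/31 per unit): all 31 → value 79, running total 249.00
- A (59/36 per unit): 15 of 36 → value 15×59/36 = 24.5833, running total 273.58
Total 273.58.

273.58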